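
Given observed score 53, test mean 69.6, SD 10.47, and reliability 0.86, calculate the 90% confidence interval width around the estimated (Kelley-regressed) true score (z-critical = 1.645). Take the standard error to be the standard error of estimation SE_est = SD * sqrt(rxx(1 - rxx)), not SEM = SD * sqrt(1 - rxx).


True score estimate = 0.86*53 + 0.14*69.6 = 55.324
SE_est = SD * sqrt(rxx * (1 - rxx)) = 10.47 * sqrt(0.86 * 0.14) = 10.47 * sqrt(0.1204) = 3.632954
CI = T_est +/- z * SE_est, so width = 2 * z * SE_est = 2 * 1.645 * 3.632954
Width = 11.9524

11.9524


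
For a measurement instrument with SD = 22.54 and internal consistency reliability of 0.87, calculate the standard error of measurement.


SEM = SD * sqrt(1 - rxx)
SEM = 22.54 * sqrt(1 - 0.87)
SEM = 22.54 * sqrt(0.13) = 22.54 * 0.360555
SEM = 8.1269

8.1269


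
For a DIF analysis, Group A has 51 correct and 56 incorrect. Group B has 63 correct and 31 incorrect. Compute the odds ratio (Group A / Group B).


Odds_A = 51/56 = 0.9107
Odds_B = 63/31 = 2.0323
OR = Odds_A / Odds_B = 0.9107 / 2.0323
Exactly, OR = (51 * 31) / (56 * 63) = 1581 / 3528
OR = 0.4481

0.4481


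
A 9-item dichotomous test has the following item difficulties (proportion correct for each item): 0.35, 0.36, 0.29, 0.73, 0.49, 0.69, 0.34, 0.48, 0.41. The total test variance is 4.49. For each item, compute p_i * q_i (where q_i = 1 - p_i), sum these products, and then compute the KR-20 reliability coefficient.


For each item, compute p_i * q_i:
  Item 1: 0.35 * 0.65 = 0.2275
  Item 2: 0.36 * 0.64 = 0.2304
  Item 3: 0.29 * 0.71 = 0.2059
  Item 4: 0.73 * 0.27 = 0.1971
  Item 5: 0.49 * 0.51 = 0.2499
  Item 6: 0.69 * 0.31 = 0.2139
  Item 7: 0.34 * 0.66 = 0.2244
  Item 8: 0.48 * 0.52 = 0.2496
  Item 9: 0.41 * 0.59 = 0.2419
Sum(p_i * q_i) = 0.2275 + 0.2304 + 0.2059 + 0.1971 + 0.2499 + 0.2139 + 0.2244 + 0.2496 + 0.2419 = 2.0406
KR-20 = (k/(k-1)) * (1 - Sum(p_i*q_i) / Var_total)
= (9/8) * (1 - 2.0406/4.49)
= 1.125 * 0.5455
KR-20 = 0.6137

0.6137


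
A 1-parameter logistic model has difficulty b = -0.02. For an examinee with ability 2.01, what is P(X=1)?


theta - b = 2.01 - -0.02 = 2.03
exp(-(theta - b)) = exp(-2.03) = 0.1313
P = 1 / (1 + 0.1313)
P = 0.8839

0.8839


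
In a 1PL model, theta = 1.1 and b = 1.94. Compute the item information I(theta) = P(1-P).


P = 1/(1+exp(-(1.1-1.94))) = 0.3015
I = P*(1-P) = 0.3015 * 0.6985
I = 0.2106

0.2106


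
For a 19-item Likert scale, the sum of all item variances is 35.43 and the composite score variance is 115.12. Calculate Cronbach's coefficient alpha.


alpha = (k/(k-1)) * (1 - sum(si^2)/s_total^2)
= (19/18) * (1 - 35.43/115.12)
alpha = 0.7307

0.7307


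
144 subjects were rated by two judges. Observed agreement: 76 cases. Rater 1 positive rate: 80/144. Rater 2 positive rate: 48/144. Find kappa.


P_o = 76/144 = 0.527778
P_e = (80*48 + 64*96) / 20736 = 0.481481
kappa = (P_o - P_e) / (1 - P_e)
kappa = (0.527778 - 0.481481) / (1 - 0.481481)
kappa = 0.0893

0.0893


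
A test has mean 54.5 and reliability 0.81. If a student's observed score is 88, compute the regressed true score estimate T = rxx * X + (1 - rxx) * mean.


T_est = rxx * X + (1 - rxx) * mean
T_est = 0.81 * 88 + 0.19 * 54.5
T_est = 71.28 + 10.355
T_est = 81.635

81.635


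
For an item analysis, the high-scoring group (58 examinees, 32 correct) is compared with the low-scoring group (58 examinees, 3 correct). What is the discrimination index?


p_upper = 32/58 = 0.5517
p_lower = 3/58 = 0.0517
D = 0.5517 - 0.0517 = 0.5

0.5


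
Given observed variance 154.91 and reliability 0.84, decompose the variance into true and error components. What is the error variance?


var_true = rxx * var_obs = 0.84 * 154.91 = 130.1244
var_error = var_obs - var_true
var_error = 154.91 - 130.1244
var_error = 24.7856

24.7856


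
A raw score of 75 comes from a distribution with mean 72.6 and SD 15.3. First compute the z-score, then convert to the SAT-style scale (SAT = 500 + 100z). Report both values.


z = (X - mean) / SD = (75 - 72.6) / 15.3
z = 2.4 / 15.3
z = 0.1569
SAT-scale = SAT = 500 + 100z
Carry z at full precision (z = 2.4 / 15.3) into the conversion:
SAT-scale = 500 + 100 * (2.4 / 15.3) = 500 + 240 / 15.3
SAT-scale = 500 + 15.6863
SAT-scale = 515.6863

515.6863


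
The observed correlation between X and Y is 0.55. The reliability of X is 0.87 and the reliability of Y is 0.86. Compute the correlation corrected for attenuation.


r_corrected = rxy / sqrt(rxx * ryy)
= 0.55 / sqrt(0.87 * 0.86)
= 0.55 / sqrt(0.7482)
= 0.55 / 0.864986
r_corrected = 0.6358

0.6358


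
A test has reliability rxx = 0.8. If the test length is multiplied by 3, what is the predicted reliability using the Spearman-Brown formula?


r_new = (n * rxx) / (1 + (n-1) * rxx)
r_new = (3 * 0.8) / (1 + 2 * 0.8)
r_new = 2.4 / 2.6
r_new = 0.9231

0.9231


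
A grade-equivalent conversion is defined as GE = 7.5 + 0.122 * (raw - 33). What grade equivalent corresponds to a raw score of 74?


raw - median = 74 - 33 = 41
slope * diff = 0.122 * 41 = 5.002
GE = 7.5 + 5.002
GE = 12.502

12.502


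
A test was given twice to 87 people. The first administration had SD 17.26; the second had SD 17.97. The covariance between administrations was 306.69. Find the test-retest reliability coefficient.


r = cov(X,Y) / (SD_X * SD_Y)
r = 306.69 / (17.26 * 17.97)
r = 306.69 / 310.1622
r = 0.9888

0.9888


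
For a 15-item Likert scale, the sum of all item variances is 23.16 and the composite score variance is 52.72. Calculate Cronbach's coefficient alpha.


alpha = (k/(k-1)) * (1 - sum(si^2)/s_total^2)
= (15/14) * (1 - 23.16/52.72)
alpha = 0.6007

0.6007


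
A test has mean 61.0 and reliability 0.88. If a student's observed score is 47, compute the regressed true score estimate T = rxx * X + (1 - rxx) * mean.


T_est = rxx * X + (1 - rxx) * mean
T_est = 0.88 * 47 + 0.12 * 61.0
T_est = 41.36 + 7.32
T_est = 48.68

48.68


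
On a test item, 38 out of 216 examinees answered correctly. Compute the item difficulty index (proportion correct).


Item difficulty p = number correct / total examinees
p = 38 / 216
p = 0.1759

0.1759


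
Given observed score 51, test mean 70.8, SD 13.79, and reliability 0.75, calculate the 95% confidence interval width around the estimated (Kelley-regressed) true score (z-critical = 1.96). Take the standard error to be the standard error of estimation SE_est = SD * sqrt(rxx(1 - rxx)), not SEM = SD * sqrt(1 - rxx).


True score estimate = 0.75*51 + 0.25*70.8 = 55.95
SE_est = SD * sqrt(rxx * (1 - rxx)) = 13.79 * sqrt(0.75 * 0.25) = 13.79 * sqrt(0.1875) = 5.971245
CI = T_est +/- z * SE_est, so width = 2 * z * SE_est = 2 * 1.96 * 5.971245
Width = 23.4073

23.4073


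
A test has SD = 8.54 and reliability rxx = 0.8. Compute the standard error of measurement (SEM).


SEM = SD * sqrt(1 - rxx)
SEM = 8.54 * sqrt(1 - 0.8)
SEM = 8.54 * sqrt(0.2) = 8.54 * 0.447214
SEM = 3.8192

3.8192


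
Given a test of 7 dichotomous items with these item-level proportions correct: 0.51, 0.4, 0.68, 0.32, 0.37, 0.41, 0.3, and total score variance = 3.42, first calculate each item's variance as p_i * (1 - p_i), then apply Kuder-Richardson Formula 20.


For each item, compute p_i * q_i:
  Item 1: 0.51 * 0.49 = 0.2499
  Item 2: 0.4 * 0.6 = 0.24
  Item 3: 0.68 * 0.32 = 0.2176
  Item 4: 0.32 * 0.68 = 0.2176
  Item 5: 0.37 * 0.63 = 0.2331
  Item 6: 0.41 * 0.59 = 0.2419
  Item 7: 0.3 * 0.7 = 0.21
Sum(p_i * q_i) = 0.2499 + 0.24 + 0.2176 + 0.2176 + 0.2331 + 0.2419 + 0.21 = 1.6101
KR-20 = (k/(k-1)) * (1 - Sum(p_i*q_i) / Var_total)
= (7/6) * (1 - 1.6101/3.42)
= 1.1667 * 0.5292
KR-20 = 0.6174

0.6174


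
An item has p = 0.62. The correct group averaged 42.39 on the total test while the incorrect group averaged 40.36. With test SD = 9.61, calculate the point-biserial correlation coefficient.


q = 1 - p = 0.38
rpb = ((M1 - M0) / SD) * sqrt(p * q)
rpb = ((42.39 - 40.36) / 9.61) * sqrt(0.62 * 0.38)
rpb = 0.1025

0.1025


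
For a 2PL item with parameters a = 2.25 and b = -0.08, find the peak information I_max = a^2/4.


For 2PL, max info at theta = b = -0.08
I_max = a^2 / 4 = 2.25^2 / 4
= 5.0625 / 4
I_max = 1.2656

1.2656


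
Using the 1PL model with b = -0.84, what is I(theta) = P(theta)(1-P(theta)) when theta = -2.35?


P = 1/(1+exp(-(-2.35--0.84))) = 0.1809
I = P*(1-P) = 0.1809 * 0.8191
I = 0.1482

0.1482


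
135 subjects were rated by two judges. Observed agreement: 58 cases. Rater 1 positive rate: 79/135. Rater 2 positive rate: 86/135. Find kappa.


P_o = 58/135 = 0.42963
P_e = (79*86 + 56*49) / 18225 = 0.523347
kappa = (P_o - P_e) / (1 - P_e)
kappa = (0.42963 - 0.523347) / (1 - 0.523347)
kappa = -0.1966

-0.1966


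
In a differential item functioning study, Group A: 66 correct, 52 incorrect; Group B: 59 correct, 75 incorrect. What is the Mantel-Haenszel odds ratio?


Odds_A = 66/52 = 1.2692
Odds_B = 59/75 = 0.7867
OR = Odds_A / Odds_B = 1.2692 / 0.7867
Exactly, OR = (66 * 75) / (52 * 59) = 4950 / 3068
OR = 1.6134

1.6134


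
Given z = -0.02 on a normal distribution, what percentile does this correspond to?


CDF(z) = 0.5 * (1 + erf(z/sqrt(2)))
erf(-0.0141) = -0.016
CDF = 0.492
Percentile rank = 0.492 * 100 = 49.2

49.2


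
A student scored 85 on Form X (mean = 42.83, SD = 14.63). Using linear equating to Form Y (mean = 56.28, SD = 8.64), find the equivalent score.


slope = SD_Y / SD_X = 8.64 / 14.63 ~ 0.5906
intercept = mean_Y - slope * mean_X = 56.28 - (8.64 / 14.63) * 42.83 ~ 30.986
Y = slope * X + intercept. To avoid rounding drift from the rounded slope/intercept, evaluate the equivalent form Y = mean_Y + SD_Y * (X - mean_X) / SD_X at full precision:
Y = 56.28 + 8.64 * (85 - 42.83) / 14.63
Y = 56.28 + 8.64 * 42.17 / 14.63
Y = 56.28 + 364.3488 / 14.63
Y = 56.28 + 24.9042
Y = 81.1842

81.1842


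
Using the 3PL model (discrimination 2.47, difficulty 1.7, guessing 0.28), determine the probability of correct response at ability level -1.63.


logit = 2.47*(-1.63 - 1.7) = -8.2251
P* = 1/(1 + exp(--8.2251)) = 0.0003
P = 0.28 + (1 - 0.28) * 0.0003
P = 0.2802

0.2802


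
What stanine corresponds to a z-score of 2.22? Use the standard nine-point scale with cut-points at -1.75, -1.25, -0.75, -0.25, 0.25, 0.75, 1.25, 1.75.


Stanine boundaries: [-1.75, -1.25, -0.75, -0.25, 0.25, 0.75, 1.25, 1.75]
z = 2.22
Check each boundary:
  z >= -1.75 -> could be stanine 2
  z >= -1.25 -> could be stanine 3
  z >= -0.75 -> could be stanine 4
  z >= -0.25 -> could be stanine 5
  z >= 0.25 -> could be stanine 6
  z >= 0.75 -> could be stanine 7
  z >= 1.25 -> could be stanine 8
  z >= 1.75 -> could be stanine 9
Highest qualifying boundary gives stanine = 9

9


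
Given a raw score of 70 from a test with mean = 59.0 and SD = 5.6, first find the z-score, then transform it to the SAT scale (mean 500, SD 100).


z = (X - mean) / SD = (70 - 59.0) / 5.6
z = 11.0 / 5.6
z = 1.9643
SAT-scale = SAT = 500 + 100z
Carry z at full precision (z = 11.0 / 5.6) into the conversion:
SAT-scale = 500 + 100 * (11.0 / 5.6) = 500 + 1100 / 5.6
SAT-scale = 500 + 196.4286
SAT-scale = 696.4286

696.4286


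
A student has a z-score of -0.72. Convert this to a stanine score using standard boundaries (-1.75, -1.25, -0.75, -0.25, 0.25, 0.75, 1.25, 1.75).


Stanine boundaries: [-1.75, -1.25, -0.75, -0.25, 0.25, 0.75, 1.25, 1.75]
z = -0.72
Check each boundary:
  z >= -1.75 -> could be stanine 2
  z >= -1.25 -> could be stanine 3
  z >= -0.75 -> could be stanine 4
  z < -0.25
  z < 0.25
  z < 0.75
  z < 1.25
  z < 1.75
Highest qualifying boundary gives stanine = 4

4


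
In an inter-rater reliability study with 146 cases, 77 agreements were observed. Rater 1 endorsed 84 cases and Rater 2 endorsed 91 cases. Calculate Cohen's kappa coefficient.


P_o = 77/146 = 0.527397
P_e = (84*91 + 62*55) / 21316 = 0.518578
kappa = (P_o - P_e) / (1 - P_e)
kappa = (0.527397 - 0.518578) / (1 - 0.518578)
kappa = 0.0183

0.0183


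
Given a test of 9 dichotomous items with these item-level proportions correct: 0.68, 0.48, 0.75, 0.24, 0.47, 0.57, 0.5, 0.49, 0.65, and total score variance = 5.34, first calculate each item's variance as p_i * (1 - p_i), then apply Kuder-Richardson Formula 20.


For each item, compute p_i * q_i:
  Item 1: 0.68 * 0.32 = 0.2176
  Item 2: 0.48 * 0.52 = 0.2496
  Item 3: 0.75 * 0.25 = 0.1875
  Item 4: 0.24 * 0.76 = 0.1824
  Item 5: 0.47 * 0.53 = 0.2491
  Item 6: 0.57 * 0.43 = 0.2451
  Item 7: 0.5 * 0.5 = 0.25
  Item 8: 0.49 * 0.51 = 0.2499
  Item 9: 0.65 * 0.35 = 0.2275
Sum(p_i * q_i) = 0.2176 + 0.2496 + 0.1875 + 0.1824 + 0.2491 + 0.2451 + 0.25 + 0.2499 + 0.2275 = 2.0587
KR-20 = (k/(k-1)) * (1 - Sum(p_i*q_i) / Var_total)
= (9/8) * (1 - 2.0587/5.34)
= 1.125 * 0.6145
KR-20 = 0.6913

0.6913


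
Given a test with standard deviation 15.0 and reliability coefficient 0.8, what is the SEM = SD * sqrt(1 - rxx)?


SEM = SD * sqrt(1 - rxx)
SEM = 15.0 * sqrt(1 - 0.8)
SEM = 15.0 * sqrt(0.2) = 15.0 * 0.447214
SEM = 6.7082

6.7082


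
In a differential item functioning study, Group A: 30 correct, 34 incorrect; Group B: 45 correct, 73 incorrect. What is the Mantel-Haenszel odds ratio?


Odds_A = 30/34 = 0.8824
Odds_B = 45/73 = 0.6164
OR = Odds_A / Odds_B = 0.8824 / 0.6164
Exactly, OR = (30 * 73) / (34 * 45) = 2190 / 1530
OR = 1.4314

1.4314


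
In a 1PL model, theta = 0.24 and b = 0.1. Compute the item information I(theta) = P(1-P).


P = 1/(1+exp(-(0.24-0.1))) = 0.5349
I = P*(1-P) = 0.5349 * 0.4651
I = 0.2488

0.2488


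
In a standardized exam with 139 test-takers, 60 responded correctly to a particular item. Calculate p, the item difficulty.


Item difficulty p = number correct / total examinees
p = 60 / 139
p = 0.4317

0.4317


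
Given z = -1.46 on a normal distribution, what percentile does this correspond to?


CDF(z) = 0.5 * (1 + erf(z/sqrt(2)))
erf(-1.0324) = -0.8557
CDF = 0.0721
Percentile rank = 0.0721 * 100 = 7.21

7.21


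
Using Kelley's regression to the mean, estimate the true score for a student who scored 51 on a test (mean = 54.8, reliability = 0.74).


T_est = rxx * X + (1 - rxx) * mean
T_est = 0.74 * 51 + 0.26 * 54.8
T_est = 37.74 + 14.248
T_est = 51.988

51.988


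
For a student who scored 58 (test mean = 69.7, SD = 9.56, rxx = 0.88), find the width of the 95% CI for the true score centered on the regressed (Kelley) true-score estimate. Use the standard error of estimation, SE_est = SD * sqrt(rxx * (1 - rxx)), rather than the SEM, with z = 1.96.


True score estimate = 0.88*58 + 0.12*69.7 = 59.404
SE_est = SD * sqrt(rxx * (1 - rxx)) = 9.56 * sqrt(0.88 * 0.12) = 9.56 * sqrt(0.1056) = 3.106632
CI = T_est +/- z * SE_est, so width = 2 * z * SE_est = 2 * 1.96 * 3.106632
Width = 12.178

12.178


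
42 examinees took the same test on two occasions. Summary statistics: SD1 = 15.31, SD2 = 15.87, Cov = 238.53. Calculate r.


r = cov(X,Y) / (SD_X * SD_Y)
r = 238.53 / (15.31 * 15.87)
r = 238.53 / 242.9697
r = 0.9817

0.9817


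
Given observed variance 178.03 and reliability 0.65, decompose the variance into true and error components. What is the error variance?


var_true = rxx * var_obs = 0.65 * 178.03 = 115.7195
var_error = var_obs - var_true
var_error = 178.03 - 115.7195
var_error = 62.3105

62.3105


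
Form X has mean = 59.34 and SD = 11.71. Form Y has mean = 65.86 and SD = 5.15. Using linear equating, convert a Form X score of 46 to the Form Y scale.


slope = SD_Y / SD_X = 5.15 / 11.71 ~ 0.4398
intercept = mean_Y - slope * mean_X = 65.86 - (5.15 / 11.71) * 59.34 ~ 39.7626
Y = slope * X + intercept. To avoid rounding drift from the rounded slope/intercept, evaluate the equivalent form Y = mean_Y + SD_Y * (X - mean_X) / SD_X at full precision:
Y = 65.86 + 5.15 * (46 - 59.34) / 11.71
Y = 65.86 - 5.15 * 13.34 / 11.71
Y = 65.86 - 68.701 / 11.71
Y = 65.86 - 5.8669
Y = 59.9931

59.9931


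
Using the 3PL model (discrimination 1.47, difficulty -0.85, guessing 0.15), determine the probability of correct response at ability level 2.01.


logit = 1.47*(2.01 - -0.85) = 4.2042
P* = 1/(1 + exp(-4.2042)) = 0.9853
P = 0.15 + (1 - 0.15) * 0.9853
P = 0.9875

0.9875


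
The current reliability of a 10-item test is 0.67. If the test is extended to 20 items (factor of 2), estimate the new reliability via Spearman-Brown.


r_new = (n * rxx) / (1 + (n-1) * rxx)
r_new = (2 * 0.67) / (1 + 1 * 0.67)
r_new = 1.34 / 1.67
r_new = 0.8024

0.8024


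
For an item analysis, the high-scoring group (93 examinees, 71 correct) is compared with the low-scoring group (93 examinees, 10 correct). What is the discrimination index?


p_upper = 71/93 = 0.7634
p_lower = 10/93 = 0.1075
D = 0.7634 - 0.1075 = 0.6559

0.6559


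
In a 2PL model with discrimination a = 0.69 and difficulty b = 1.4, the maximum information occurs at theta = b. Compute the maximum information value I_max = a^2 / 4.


For 2PL, max info at theta = b = 1.4
I_max = a^2 / 4 = 0.69^2 / 4
= 0.4761 / 4
I_max = 0.119

0.119


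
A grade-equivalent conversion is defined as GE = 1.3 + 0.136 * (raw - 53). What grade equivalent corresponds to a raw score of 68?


raw - median = 68 - 53 = 15
slope * diff = 0.136 * 15 = 2.04
GE = 1.3 + 2.04
GE = 3.34

3.34


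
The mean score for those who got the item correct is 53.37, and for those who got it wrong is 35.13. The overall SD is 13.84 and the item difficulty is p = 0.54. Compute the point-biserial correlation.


q = 1 - p = 0.46
rpb = ((M1 - M0) / SD) * sqrt(p * q)
rpb = ((53.37 - 35.13) / 13.84) * sqrt(0.54 * 0.46)
rpb = 0.6568

0.6568


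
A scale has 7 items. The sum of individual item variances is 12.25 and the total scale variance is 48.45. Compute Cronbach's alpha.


alpha = (k/(k-1)) * (1 - sum(si^2)/s_total^2)
= (7/6) * (1 - 12.25/48.45)
alpha = 0.8717

0.8717


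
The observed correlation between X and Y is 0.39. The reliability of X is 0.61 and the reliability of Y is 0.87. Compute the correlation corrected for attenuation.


r_corrected = rxy / sqrt(rxx * ryy)
= 0.39 / sqrt(0.61 * 0.87)
= 0.39 / sqrt(0.5307)
= 0.39 / 0.728492
r_corrected = 0.5354

0.5354


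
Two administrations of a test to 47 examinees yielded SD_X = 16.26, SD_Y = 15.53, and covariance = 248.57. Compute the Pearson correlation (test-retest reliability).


r = cov(X,Y) / (SD_X * SD_Y)
r = 248.57 / (16.26 * 15.53)
r = 248.57 / 252.5178
r = 0.9844

0.9844


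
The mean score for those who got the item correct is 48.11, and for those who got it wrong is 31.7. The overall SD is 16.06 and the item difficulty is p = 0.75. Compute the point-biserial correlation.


q = 1 - p = 0.25
rpb = ((M1 - M0) / SD) * sqrt(p * q)
rpb = ((48.11 - 31.7) / 16.06) * sqrt(0.75 * 0.25)
rpb = 0.4424

0.4424


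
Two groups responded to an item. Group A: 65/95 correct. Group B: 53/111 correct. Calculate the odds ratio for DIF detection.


Odds_A = 65/30 = 2.1667
Odds_B = 53/58 = 0.9138
OR = Odds_A / Odds_B = 2.1667 / 0.9138
Exactly, OR = (65 * 58) / (30 * 53) = 3770 / 1590
OR = 2.3711

2.3711


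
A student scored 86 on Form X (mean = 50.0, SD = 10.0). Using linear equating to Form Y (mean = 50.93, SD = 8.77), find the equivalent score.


slope = SD_Y / SD_X = 8.77 / 10.0 ~ 0.877
intercept = mean_Y - slope * mean_X = 50.93 - (8.77 / 10.0) * 50.0 ~ 7.08
Y = slope * X + intercept. To avoid rounding drift from the rounded slope/intercept, evaluate the equivalent form Y = mean_Y + SD_Y * (X - mean_X) / SD_X at full precision:
Y = 50.93 + 8.77 * (86 - 50.0) / 10.0
Y = 50.93 + 8.77 * 36.0 / 10.0
Y = 50.93 + 315.72 / 10.0
Y = 50.93 + 31.572
Y = 82.502

82.502


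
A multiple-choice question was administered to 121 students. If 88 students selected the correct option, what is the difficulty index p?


Item difficulty p = number correct / total examinees
p = 88 / 121
p = 0.7273

0.7273


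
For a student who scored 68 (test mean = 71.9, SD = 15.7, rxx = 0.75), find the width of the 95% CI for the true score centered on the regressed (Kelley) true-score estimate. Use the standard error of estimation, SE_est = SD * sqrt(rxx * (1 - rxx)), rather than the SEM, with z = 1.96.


True score estimate = 0.75*68 + 0.25*71.9 = 68.975
SE_est = SD * sqrt(rxx * (1 - rxx)) = 15.7 * sqrt(0.75 * 0.25) = 15.7 * sqrt(0.1875) = 6.798299
CI = T_est +/- z * SE_est, so width = 2 * z * SE_est = 2 * 1.96 * 6.798299
Width = 26.6493

26.6493


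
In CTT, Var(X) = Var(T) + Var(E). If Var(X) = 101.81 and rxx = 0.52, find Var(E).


var_true = rxx * var_obs = 0.52 * 101.81 = 52.9412
var_error = var_obs - var_true
var_error = 101.81 - 52.9412
var_error = 48.8688

48.8688


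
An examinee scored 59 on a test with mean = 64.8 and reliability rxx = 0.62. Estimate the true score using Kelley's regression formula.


T_est = rxx * X + (1 - rxx) * mean
T_est = 0.62 * 59 + 0.38 * 64.8
T_est = 36.58 + 24.624
T_est = 61.204

61.204


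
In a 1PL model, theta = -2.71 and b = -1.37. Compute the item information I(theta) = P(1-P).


P = 1/(1+exp(-(-2.71--1.37))) = 0.2075
I = P*(1-P) = 0.2075 * 0.7925
I = 0.1644

0.1644


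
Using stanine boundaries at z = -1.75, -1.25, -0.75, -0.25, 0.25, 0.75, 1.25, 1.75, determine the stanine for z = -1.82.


Stanine boundaries: [-1.75, -1.25, -0.75, -0.25, 0.25, 0.75, 1.25, 1.75]
z = -1.82
Check each boundary:
  z < -1.75
  z < -1.25
  z < -0.75
  z < -0.25
  z < 0.25
  z < 0.75
  z < 1.25
  z < 1.75
Highest qualifying boundary gives stanine = 1

1


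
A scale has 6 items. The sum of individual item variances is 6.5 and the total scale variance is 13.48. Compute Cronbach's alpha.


alpha = (k/(k-1)) * (1 - sum(si^2)/s_total^2)
= (6/5) * (1 - 6.5/13.48)
alpha = 0.6214

0.6214


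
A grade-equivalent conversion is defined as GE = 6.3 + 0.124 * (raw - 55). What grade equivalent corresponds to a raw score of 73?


raw - median = 73 - 55 = 18
slope * diff = 0.124 * 18 = 2.232
GE = 6.3 + 2.232
GE = 8.532

8.532


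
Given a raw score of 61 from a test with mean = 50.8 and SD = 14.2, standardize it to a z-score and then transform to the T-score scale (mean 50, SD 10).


z = (X - mean) / SD = (61 - 50.8) / 14.2
z = 10.2 / 14.2
z = 0.7183
T-score = T = 50 + 10z
Carry z at full precision (z = 10.2 / 14.2) into the conversion:
T-score = 50 + 10 * (10.2 / 14.2) = 50 + 102 / 14.2
T-score = 50 + 7.1831
T-score = 57.1831

57.1831


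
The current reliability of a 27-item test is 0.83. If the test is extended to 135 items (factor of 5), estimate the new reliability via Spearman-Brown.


r_new = (n * rxx) / (1 + (n-1) * rxx)
r_new = (5 * 0.83) / (1 + 4 * 0.83)
r_new = 4.15 / 4.32
r_new = 0.9606

0.9606


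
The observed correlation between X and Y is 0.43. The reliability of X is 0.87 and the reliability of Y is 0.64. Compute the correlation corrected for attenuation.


r_corrected = rxy / sqrt(rxx * ryy)
= 0.43 / sqrt(0.87 * 0.64)
= 0.43 / sqrt(0.5568)
= 0.43 / 0.74619
r_corrected = 0.5763

0.5763


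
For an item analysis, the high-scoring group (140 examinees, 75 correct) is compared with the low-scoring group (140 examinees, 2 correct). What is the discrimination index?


p_upper = 75/140 = 0.5357
p_lower = 2/140 = 0.0143
D = 0.5357 - 0.0143 = 0.5214

0.5214


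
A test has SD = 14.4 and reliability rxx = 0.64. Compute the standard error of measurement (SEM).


SEM = SD * sqrt(1 - rxx)
SEM = 14.4 * sqrt(1 - 0.64)
SEM = 14.4 * sqrt(0.36) = 14.4 * 0.6
SEM = 8.64

8.64


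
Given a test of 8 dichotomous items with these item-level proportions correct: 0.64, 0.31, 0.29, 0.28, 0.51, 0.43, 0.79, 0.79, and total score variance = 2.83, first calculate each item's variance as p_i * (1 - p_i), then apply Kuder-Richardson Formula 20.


For each item, compute p_i * q_i:
  Item 1: 0.64 * 0.36 = 0.2304
  Item 2: 0.31 * 0.69 = 0.2139
  Item 3: 0.29 * 0.71 = 0.2059
  Item 4: 0.28 * 0.72 = 0.2016
  Item 5: 0.51 * 0.49 = 0.2499
  Item 6: 0.43 * 0.57 = 0.2451
  Item 7: 0.79 * 0.21 = 0.1659
  Item 8: 0.79 * 0.21 = 0.1659
Sum(p_i * q_i) = 0.2304 + 0.2139 + 0.2059 + 0.2016 + 0.2499 + 0.2451 + 0.1659 + 0.1659 = 1.6786
KR-20 = (k/(k-1)) * (1 - Sum(p_i*q_i) / Var_total)
= (8/7) * (1 - 1.6786/2.83)
= 1.1429 * 0.4069
KR-20 = 0.465

0.465


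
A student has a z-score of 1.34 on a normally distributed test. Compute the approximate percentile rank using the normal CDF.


CDF(z) = 0.5 * (1 + erf(z/sqrt(2)))
erf(0.9475) = 0.8198
CDF = 0.9099
Percentile rank = 0.9099 * 100 = 90.99

90.99


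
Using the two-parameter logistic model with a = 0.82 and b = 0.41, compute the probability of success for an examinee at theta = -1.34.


a*(theta - b) = 0.82 * (-1.34 - 0.41) = -1.435
exp(--1.435) = 4.1996
P = 1 / (1 + 4.1996)
P = 0.1923

0.1923


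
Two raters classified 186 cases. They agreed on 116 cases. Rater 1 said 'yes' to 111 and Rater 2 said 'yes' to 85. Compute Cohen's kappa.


P_o = 116/186 = 0.623656
P_e = (111*85 + 75*101) / 34596 = 0.491675
kappa = (P_o - P_e) / (1 - P_e)
kappa = (0.623656 - 0.491675) / (1 - 0.491675)
kappa = 0.2596

0.2596


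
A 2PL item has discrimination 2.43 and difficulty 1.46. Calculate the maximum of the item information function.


For 2PL, max info at theta = b = 1.46
I_max = a^2 / 4 = 2.43^2 / 4
= 5.9049 / 4
I_max = 1.4762

1.4762


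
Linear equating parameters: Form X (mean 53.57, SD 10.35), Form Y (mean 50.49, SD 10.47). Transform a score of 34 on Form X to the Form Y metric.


slope = SD_Y / SD_X = 10.47 / 10.35 ~ 1.0116
intercept = mean_Y - slope * mean_X = 50.49 - (10.47 / 10.35) * 53.57 ~ -3.7011
Y = slope * X + intercept. To avoid rounding drift from the rounded slope/intercept, evaluate the equivalent form Y = mean_Y + SD_Y * (X - mean_X) / SD_X at full precision:
Y = 50.49 + 10.47 * (34 - 53.57) / 10.35
Y = 50.49 - 10.47 * 19.57 / 10.35
Y = 50.49 - 204.8979 / 10.35
Y = 50.49 - 19.7969
Y = 30.6931

30.6931


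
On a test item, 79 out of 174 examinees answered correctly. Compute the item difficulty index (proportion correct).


Item difficulty p = number correct / total examinees
p = 79 / 174
p = 0.454

0.454


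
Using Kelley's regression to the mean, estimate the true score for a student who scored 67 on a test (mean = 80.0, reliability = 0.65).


T_est = rxx * X + (1 - rxx) * mean
T_est = 0.65 * 67 + 0.35 * 80.0
T_est = 43.55 + 28.0
T_est = 71.55

71.55


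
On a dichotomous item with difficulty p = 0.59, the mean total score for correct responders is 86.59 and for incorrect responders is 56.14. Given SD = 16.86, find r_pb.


q = 1 - p = 0.41
rpb = ((M1 - M0) / SD) * sqrt(p * q)
rpb = ((86.59 - 56.14) / 16.86) * sqrt(0.59 * 0.41)
rpb = 0.8883

0.8883


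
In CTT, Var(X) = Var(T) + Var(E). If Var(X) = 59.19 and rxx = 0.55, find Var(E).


var_true = rxx * var_obs = 0.55 * 59.19 = 32.5545
var_error = var_obs - var_true
var_error = 59.19 - 32.5545
var_error = 26.6355

26.6355


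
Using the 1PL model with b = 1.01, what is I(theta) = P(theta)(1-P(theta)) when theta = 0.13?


P = 1/(1+exp(-(0.13-1.01))) = 0.2932
I = P*(1-P) = 0.2932 * 0.7068
I = 0.2072

0.2072


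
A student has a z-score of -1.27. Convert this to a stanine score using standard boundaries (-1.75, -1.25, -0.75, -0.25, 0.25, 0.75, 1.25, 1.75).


Stanine boundaries: [-1.75, -1.25, -0.75, -0.25, 0.25, 0.75, 1.25, 1.75]
z = -1.27
Check each boundary:
  z >= -1.75 -> could be stanine 2
  z < -1.25
  z < -0.75
  z < -0.25
  z < 0.25
  z < 0.75
  z < 1.25
  z < 1.75
Highest qualifying boundary gives stanine = 2

2


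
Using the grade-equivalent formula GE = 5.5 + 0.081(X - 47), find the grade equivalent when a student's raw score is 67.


raw - median = 67 - 47 = 20
slope * diff = 0.081 * 20 = 1.62
GE = 5.5 + 1.62
GE = 7.12

7.12


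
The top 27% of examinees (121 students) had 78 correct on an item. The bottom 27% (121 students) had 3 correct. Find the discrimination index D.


p_upper = 78/121 = 0.6446
p_lower = 3/121 = 0.0248
D = 0.6446 - 0.0248 = 0.6198

0.6198


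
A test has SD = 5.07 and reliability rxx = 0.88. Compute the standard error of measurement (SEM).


SEM = SD * sqrt(1 - rxx)
SEM = 5.07 * sqrt(1 - 0.88)
SEM = 5.07 * sqrt(0.12) = 5.07 * 0.34641
SEM = 1.7563

1.7563


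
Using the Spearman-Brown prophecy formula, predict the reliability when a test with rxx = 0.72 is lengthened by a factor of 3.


r_new = (n * rxx) / (1 + (n-1) * rxx)
r_new = (3 * 0.72) / (1 + 2 * 0.72)
r_new = 2.16 / 2.44
r_new = 0.8852

0.8852


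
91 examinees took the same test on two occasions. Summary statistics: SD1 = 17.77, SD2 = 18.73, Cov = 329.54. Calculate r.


r = cov(X,Y) / (SD_X * SD_Y)
r = 329.54 / (17.77 * 18.73)
r = 329.54 / 332.8321
r = 0.9901

0.9901


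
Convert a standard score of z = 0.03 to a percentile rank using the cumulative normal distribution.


CDF(z) = 0.5 * (1 + erf(z/sqrt(2)))
erf(0.0212) = 0.0239
CDF = 0.512
Percentile rank = 0.512 * 100 = 51.2

51.2


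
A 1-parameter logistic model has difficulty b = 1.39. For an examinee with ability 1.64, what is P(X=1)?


theta - b = 1.64 - 1.39 = 0.25
exp(-(theta - b)) = exp(-0.25) = 0.7788
P = 1 / (1 + 0.7788)
P = 0.5622

0.5622


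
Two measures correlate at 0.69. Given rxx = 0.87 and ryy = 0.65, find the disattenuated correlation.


r_corrected = rxy / sqrt(rxx * ryy)
= 0.69 / sqrt(0.87 * 0.65)
= 0.69 / sqrt(0.5655)
= 0.69 / 0.751997
r_corrected = 0.9176

0.9176


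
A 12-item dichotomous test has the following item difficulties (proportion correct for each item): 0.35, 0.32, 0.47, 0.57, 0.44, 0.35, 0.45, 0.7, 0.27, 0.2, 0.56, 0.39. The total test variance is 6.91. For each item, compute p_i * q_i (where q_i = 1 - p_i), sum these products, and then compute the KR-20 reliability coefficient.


For each item, compute p_i * q_i:
  Item 1: 0.35 * 0.65 = 0.2275
  Item 2: 0.32 * 0.68 = 0.2176
  Item 3: 0.47 * 0.53 = 0.2491
  Item 4: 0.57 * 0.43 = 0.2451
  Item 5: 0.44 * 0.56 = 0.2464
  Item 6: 0.35 * 0.65 = 0.2275
  Item 7: 0.45 * 0.55 = 0.2475
  Item 8: 0.7 * 0.3 = 0.21
  Item 9: 0.27 * 0.73 = 0.1971
  Item 10: 0.2 * 0.8 = 0.16
  Item 11: 0.56 * 0.44 = 0.2464
  Item 12: 0.39 * 0.61 = 0.2379
Sum(p_i * q_i) = 0.2275 + 0.2176 + 0.2491 + 0.2451 + 0.2464 + 0.2275 + 0.2475 + 0.21 + 0.1971 + 0.16 + 0.2464 + 0.2379 = 2.7121
KR-20 = (k/(k-1)) * (1 - Sum(p_i*q_i) / Var_total)
= (12/11) * (1 - 2.7121/6.91)
= 1.0909 * 0.6075
KR-20 = 0.6627

0.6627


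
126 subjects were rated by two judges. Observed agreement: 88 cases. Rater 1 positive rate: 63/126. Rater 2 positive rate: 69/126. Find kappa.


P_o = 88/126 = 0.698413
P_e = (63*69 + 63*57) / 15876 = 0.5
kappa = (P_o - P_e) / (1 - P_e)
kappa = (0.698413 - 0.5) / (1 - 0.5)
kappa = 0.3968

0.3968


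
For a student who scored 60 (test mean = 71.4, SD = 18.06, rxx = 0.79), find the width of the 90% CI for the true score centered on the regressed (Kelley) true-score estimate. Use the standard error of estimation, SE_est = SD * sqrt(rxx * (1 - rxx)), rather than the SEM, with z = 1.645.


True score estimate = 0.79*60 + 0.21*71.4 = 62.394
SE_est = SD * sqrt(rxx * (1 - rxx)) = 18.06 * sqrt(0.79 * 0.21) = 18.06 * sqrt(0.1659) = 7.355987
CI = T_est +/- z * SE_est, so width = 2 * z * SE_est = 2 * 1.645 * 7.355987
Width = 24.2012

24.2012


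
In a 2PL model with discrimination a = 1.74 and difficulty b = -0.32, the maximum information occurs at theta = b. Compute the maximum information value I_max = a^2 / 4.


For 2PL, max info at theta = b = -0.32
I_max = a^2 / 4 = 1.74^2 / 4
= 3.0276 / 4
I_max = 0.7569

0.7569


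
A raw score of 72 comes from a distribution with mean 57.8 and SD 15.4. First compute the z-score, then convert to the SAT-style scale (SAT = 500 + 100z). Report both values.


z = (X - mean) / SD = (72 - 57.8) / 15.4
z = 14.2 / 15.4
z = 0.9221
SAT-scale = SAT = 500 + 100z
Carry z at full precision (z = 14.2 / 15.4) into the conversion:
SAT-scale = 500 + 100 * (14.2 / 15.4) = 500 + 1420 / 15.4
SAT-scale = 500 + 92.2078
SAT-scale = 592.2078

592.2078


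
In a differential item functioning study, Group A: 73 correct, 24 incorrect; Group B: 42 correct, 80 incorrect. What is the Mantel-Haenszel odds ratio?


Odds_A = 73/24 = 3.0417
Odds_B = 42/80 = 0.525
OR = Odds_A / Odds_B = 3.0417 / 0.525
Exactly, OR = (73 * 80) / (24 * 42) = 5840 / 1008
OR = 5.7937

5.7937


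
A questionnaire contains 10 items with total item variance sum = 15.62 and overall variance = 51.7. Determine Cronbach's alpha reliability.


alpha = (k/(k-1)) * (1 - sum(si^2)/s_total^2)
= (10/9) * (1 - 15.62/51.7)
alpha = 0.7754

0.7754


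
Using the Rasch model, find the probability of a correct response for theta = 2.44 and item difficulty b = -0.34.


theta - b = 2.44 - -0.34 = 2.78
exp(-(theta - b)) = exp(-2.78) = 0.062
P = 1 / (1 + 0.062)
P = 0.9416

0.9416


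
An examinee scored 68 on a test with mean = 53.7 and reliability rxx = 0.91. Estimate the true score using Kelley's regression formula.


T_est = rxx * X + (1 - rxx) * mean
T_est = 0.91 * 68 + 0.09 * 53.7
T_est = 61.88 + 4.833
T_est = 66.713

66.713


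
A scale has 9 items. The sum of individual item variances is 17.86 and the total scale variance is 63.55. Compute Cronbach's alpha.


alpha = (k/(k-1)) * (1 - sum(si^2)/s_total^2)
= (9/8) * (1 - 17.86/63.55)
alpha = 0.8088

0.8088


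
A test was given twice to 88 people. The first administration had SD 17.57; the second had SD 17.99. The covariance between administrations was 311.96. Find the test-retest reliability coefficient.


r = cov(X,Y) / (SD_X * SD_Y)
r = 311.96 / (17.57 * 17.99)
r = 311.96 / 316.0843
r = 0.987

0.987


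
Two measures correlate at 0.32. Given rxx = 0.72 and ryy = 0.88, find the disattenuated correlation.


r_corrected = rxy / sqrt(rxx * ryy)
= 0.32 / sqrt(0.72 * 0.88)
= 0.32 / sqrt(0.6336)
= 0.32 / 0.79599
r_corrected = 0.402

0.402


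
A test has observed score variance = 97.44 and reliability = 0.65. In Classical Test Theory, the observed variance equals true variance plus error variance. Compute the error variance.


var_true = rxx * var_obs = 0.65 * 97.44 = 63.336
var_error = var_obs - var_true
var_error = 97.44 - 63.336
var_error = 34.104

34.104


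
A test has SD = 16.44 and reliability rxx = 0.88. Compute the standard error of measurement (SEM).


SEM = SD * sqrt(1 - rxx)
SEM = 16.44 * sqrt(1 - 0.88)
SEM = 16.44 * sqrt(0.12) = 16.44 * 0.34641
SEM = 5.695

5.695


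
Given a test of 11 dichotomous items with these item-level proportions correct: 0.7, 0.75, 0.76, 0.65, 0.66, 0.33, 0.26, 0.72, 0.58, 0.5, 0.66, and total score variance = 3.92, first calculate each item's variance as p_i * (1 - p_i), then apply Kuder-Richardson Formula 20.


For each item, compute p_i * q_i:
  Item 1: 0.7 * 0.3 = 0.21
  Item 2: 0.75 * 0.25 = 0.1875
  Item 3: 0.76 * 0.24 = 0.1824
  Item 4: 0.65 * 0.35 = 0.2275
  Item 5: 0.66 * 0.34 = 0.2244
  Item 6: 0.33 * 0.67 = 0.2211
  Item 7: 0.26 * 0.74 = 0.1924
  Item 8: 0.72 * 0.28 = 0.2016
  Item 9: 0.58 * 0.42 = 0.2436
  Item 10: 0.5 * 0.5 = 0.25
  Item 11: 0.66 * 0.34 = 0.2244
Sum(p_i * q_i) = 0.21 + 0.1875 + 0.1824 + 0.2275 + 0.2244 + 0.2211 + 0.1924 + 0.2016 + 0.2436 + 0.25 + 0.2244 = 2.3649
KR-20 = (k/(k-1)) * (1 - Sum(p_i*q_i) / Var_total)
= (11/10) * (1 - 2.3649/3.92)
= 1.1 * 0.3967
KR-20 = 0.4364

0.4364


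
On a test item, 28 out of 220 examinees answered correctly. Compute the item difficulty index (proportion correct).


Item difficulty p = number correct / total examinees
p = 28 / 220
p = 0.1273

0.1273


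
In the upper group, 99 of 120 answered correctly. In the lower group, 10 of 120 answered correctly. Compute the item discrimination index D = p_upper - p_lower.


p_upper = 99/120 = 0.825
p_lower = 10/120 = 0.0833
D = 0.825 - 0.0833 = 0.7417

0.7417


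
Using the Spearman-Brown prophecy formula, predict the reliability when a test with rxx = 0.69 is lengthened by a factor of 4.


r_new = (n * rxx) / (1 + (n-1) * rxx)
r_new = (4 * 0.69) / (1 + 3 * 0.69)
r_new = 2.76 / 3.07
r_new = 0.899

0.899


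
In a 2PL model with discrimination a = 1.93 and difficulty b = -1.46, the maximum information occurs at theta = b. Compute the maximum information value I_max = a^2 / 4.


For 2PL, max info at theta = b = -1.46
I_max = a^2 / 4 = 1.93^2 / 4
= 3.7249 / 4
I_max = 0.9312

0.9312


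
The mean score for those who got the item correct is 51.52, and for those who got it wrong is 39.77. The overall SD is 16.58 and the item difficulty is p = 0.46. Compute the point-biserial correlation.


q = 1 - p = 0.54
rpb = ((M1 - M0) / SD) * sqrt(p * q)
rpb = ((51.52 - 39.77) / 16.58) * sqrt(0.46 * 0.54)
rpb = 0.3532

0.3532


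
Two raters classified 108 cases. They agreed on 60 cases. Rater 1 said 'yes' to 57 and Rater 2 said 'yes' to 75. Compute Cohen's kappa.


P_o = 60/108 = 0.555556
P_e = (57*75 + 51*33) / 11664 = 0.510802
kappa = (P_o - P_e) / (1 - P_e)
kappa = (0.555556 - 0.510802) / (1 - 0.510802)
kappa = 0.0915

0.0915


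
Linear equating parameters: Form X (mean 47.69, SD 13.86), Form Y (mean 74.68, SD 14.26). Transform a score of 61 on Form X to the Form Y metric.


slope = SD_Y / SD_X = 14.26 / 13.86 ~ 1.0289
intercept = mean_Y - slope * mean_X = 74.68 - (14.26 / 13.86) * 47.69 ~ 25.6137
Y = slope * X + intercept. To avoid rounding drift from the rounded slope/intercept, evaluate the equivalent form Y = mean_Y + SD_Y * (X - mean_X) / SD_X at full precision:
Y = 74.68 + 14.26 * (61 - 47.69) / 13.86
Y = 74.68 + 14.26 * 13.31 / 13.86
Y = 74.68 + 189.8006 / 13.86
Y = 74.68 + 13.6941
Y = 88.3741

88.3741


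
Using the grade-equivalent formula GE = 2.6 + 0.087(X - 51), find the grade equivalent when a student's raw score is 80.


raw - median = 80 - 51 = 29
slope * diff = 0.087 * 29 = 2.523
GE = 2.6 + 2.523
GE = 5.123

5.123


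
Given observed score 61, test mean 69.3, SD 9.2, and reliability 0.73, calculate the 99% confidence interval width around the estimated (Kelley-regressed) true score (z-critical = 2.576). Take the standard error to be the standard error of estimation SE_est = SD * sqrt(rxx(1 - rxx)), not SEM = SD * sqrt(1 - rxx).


True score estimate = 0.73*61 + 0.27*69.3 = 63.241
SE_est = SD * sqrt(rxx * (1 - rxx)) = 9.2 * sqrt(0.73 * 0.27) = 9.2 * sqrt(0.1971) = 4.084427
CI = T_est +/- z * SE_est, so width = 2 * z * SE_est = 2 * 2.576 * 4.084427
Width = 21.043

21.043


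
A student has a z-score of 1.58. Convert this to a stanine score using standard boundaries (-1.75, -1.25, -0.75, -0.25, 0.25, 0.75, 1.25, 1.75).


Stanine boundaries: [-1.75, -1.25, -0.75, -0.25, 0.25, 0.75, 1.25, 1.75]
z = 1.58
Check each boundary:
  z >= -1.75 -> could be stanine 2
  z >= -1.25 -> could be stanine 3
  z >= -0.75 -> could be stanine 4
  z >= -0.25 -> could be stanine 5
  z >= 0.25 -> could be stanine 6
  z >= 0.75 -> could be stanine 7
  z >= 1.25 -> could be stanine 8
  z < 1.75
Highest qualifying boundary gives stanine = 8

8


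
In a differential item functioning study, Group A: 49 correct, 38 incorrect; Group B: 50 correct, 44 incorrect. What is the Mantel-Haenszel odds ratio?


Odds_A = 49/38 = 1.2895
Odds_B = 50/44 = 1.1364
OR = Odds_A / Odds_B = 1.2895 / 1.1364
Exactly, OR = (49 * 44) / (38 * 50) = 2156 / 1900
OR = 1.1347

1.1347


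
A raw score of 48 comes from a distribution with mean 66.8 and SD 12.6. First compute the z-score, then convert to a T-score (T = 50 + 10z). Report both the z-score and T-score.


z = (X - mean) / SD = (48 - 66.8) / 12.6
z = -18.8 / 12.6
z = -1.4921
T-score = T = 50 + 10z
Carry z at full precision (z = -18.8 / 12.6) into the conversion:
T-score = 50 + 10 * (-18.8 / 12.6) = 50 + -188 / 12.6
T-score = 50 + -14.9206
T-score = 35.0794

35.0794


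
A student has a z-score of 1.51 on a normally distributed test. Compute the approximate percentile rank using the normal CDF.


CDF(z) = 0.5 * (1 + erf(z/sqrt(2)))
erf(1.0677) = 0.869
CDF = 0.9345
Percentile rank = 0.9345 * 100 = 93.45

93.45


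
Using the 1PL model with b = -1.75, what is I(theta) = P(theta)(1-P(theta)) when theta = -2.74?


P = 1/(1+exp(-(-2.74--1.75))) = 0.2709
I = P*(1-P) = 0.2709 * 0.7291
I = 0.1975

0.1975
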